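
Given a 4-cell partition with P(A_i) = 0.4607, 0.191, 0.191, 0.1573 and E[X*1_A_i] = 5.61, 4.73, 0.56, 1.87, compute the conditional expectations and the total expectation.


For each cell A_i: E[X|A_i] = E[X*1_A_i] / P(A_i)
Step 1: E[X|A_1] = 5.61 / 0.4607 = 12.177122
Step 2: E[X|A_2] = 4.73 / 0.191 = 24.764398
Step 3: E[X|A_3] = 0.56 / 0.191 = 2.931937
Step 4: E[X|A_4] = 1.87 / 0.1573 = 11.888112
Verification: E[X] = sum E[X*1_A_i] = 5.61 + 4.73 + 0.56 + 1.87 = 12.77


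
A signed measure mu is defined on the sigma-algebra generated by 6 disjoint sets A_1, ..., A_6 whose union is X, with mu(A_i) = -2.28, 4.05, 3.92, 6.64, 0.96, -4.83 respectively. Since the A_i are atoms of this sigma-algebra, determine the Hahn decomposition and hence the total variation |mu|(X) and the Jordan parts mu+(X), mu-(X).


Step 1: Every measurable set is a union of atoms (the cells / points), so a Hahn decomposition is
  obtained by grouping atoms by sign: P = union of atoms with mu > 0, N = union of the remaining atoms.
  Atoms in P (indices): 2, 3, 4, 5;  atoms in N (indices): 1, 6
  Positive values: 4.05, 3.92, 6.64, 0.96
  Negative values: -2.28, -4.83
Step 2: mu+(X) = mu(P) = sum of positive atom values = 15.57
Step 3: mu-(X) = -mu(N) = sum of |negative atom values| = 7.11
Step 4: |mu|(X) = mu+(X) + mu-(X) = 15.57 + 7.11 = 22.68


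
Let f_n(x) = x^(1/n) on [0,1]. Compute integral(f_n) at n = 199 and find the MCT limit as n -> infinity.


At n = 199: f_199(x) = x^(1/199).
Step 1: integral(x^(1/199), 0, 1) = [x^(1/199+1) / (1/199+1)] from 0 to 1
     = 1 / (1/199 + 1) = 1 / ((199+1)/199) = 199/(199+1)
     = 199/200 = 0.995
Step 2: As n -> infinity, f_n(x) = x^(1/n) -> 1 for x in (0,1], and f_n is increasing in n.
By MCT, lim_n integral(f_n) = integral(lim_n f_n) = integral(1, 0, 1) = 1.
Step 3: Verify convergence: 199/200 = 0.995 -> 1


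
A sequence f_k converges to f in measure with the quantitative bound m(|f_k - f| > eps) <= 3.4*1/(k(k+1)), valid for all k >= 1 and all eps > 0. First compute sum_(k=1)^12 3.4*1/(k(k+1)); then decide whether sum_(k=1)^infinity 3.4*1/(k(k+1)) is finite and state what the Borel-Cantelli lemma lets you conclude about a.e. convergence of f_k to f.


Step 1: List the terms 3.4*1/(k(k+1)) for k = 1 to 12:
  k=1: 1.7
  k=2: 0.566667
  k=3: 0.283333
  k=4: 0.17
  k=5: 0.113333
  k=6: 0.080952
  k=7: 0.060714
  k=8: 0.047222
  k=9: 0.037778
  k=10: 0.030909
  k=11: 0.025758
  k=12: 0.021795
Step 2: Partial sum = 1.7 + 0.566667 + 0.283333 + 0.17 + 0.113333 + 0.080952 + 0.060714 + 0.047222 + 0.037778 + 0.030909 + 0.025758 + 0.021795
     = 3.138462
Step 3: The full series sum_(k>=1) 3.4*1/(k(k+1)) converges (telescoping series sum 1/(k(k+1)) = 1; a constant multiple of a convergent series converges).
Step 4: Fix eps > 0. Since sum_k m(|f_k - f| > eps) < infinity, the Borel-Cantelli lemma gives
        m(limsup_k {|f_k - f| > eps}) = 0, i.e. for a.e. x, |f_k(x) - f(x)| <= eps for all large k.
        Applying this with eps = 1/j for j = 1, 2, ... and intersecting the countably many full-measure sets,
        for a.e. x we get limsup_k |f_k(x) - f(x)| <= 1/j for every j, hence f_k -> f almost everywhere.
Conclusion: series converges; Borel-Cantelli yields f_k -> f a.e.


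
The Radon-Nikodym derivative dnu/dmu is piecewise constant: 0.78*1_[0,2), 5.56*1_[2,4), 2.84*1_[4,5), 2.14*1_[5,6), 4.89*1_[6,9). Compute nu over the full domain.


Integrate each piece of the Radon-Nikodym derivative:
Step 1: integral_0^2 0.78 dx = 0.78*(2-0) = 0.78*2 = 1.56
Step 2: integral_2^4 5.56 dx = 5.56*(4-2) = 5.56*2 = 11.12
Step 3: integral_4^5 2.84 dx = 2.84*(5-4) = 2.84*1 = 2.84
Step 4: integral_5^6 2.14 dx = 2.14*(6-5) = 2.14*1 = 2.14
Step 5: integral_6^9 4.89 dx = 4.89*(9-6) = 4.89*3 = 14.67
Total: 1.56 + 11.12 + 2.84 + 2.14 + 14.67 = 32.33


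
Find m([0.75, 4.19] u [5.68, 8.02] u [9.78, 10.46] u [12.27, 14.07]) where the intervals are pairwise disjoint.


For pairwise disjoint intervals, m(union) = sum of lengths.
= (4.19 - 0.75) + (8.02 - 5.68) + (10.46 - 9.78) + (14.07 - 12.27)
= 3.44 + 2.34 + 0.68 + 1.8
= 8.26


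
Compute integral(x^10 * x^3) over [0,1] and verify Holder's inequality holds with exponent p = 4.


Step 1: Exact integral of f*g = integral(x^13, 0, 1) = 1/14
     = 0.071429
Step 2: Holder bound with p=4, q=1.333333:
  ||f||_p = (integral x^40 dx)^(1/4) = (1/41)^(1/4) = 0.395188
  ||g||_q = (integral x^4 dx)^(1/1.333333) = (1/5)^(1/1.333333) = 0.29907
Step 3: Holder bound = ||f||_p * ||g||_q = 0.395188 * 0.29907 = 0.118189
Verification: 0.071429 <= 0.118189 (Holder holds)


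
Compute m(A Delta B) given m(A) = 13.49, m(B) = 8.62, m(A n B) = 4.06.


m(A Delta B) = m(A) + m(B) - 2*m(A n B)
= 13.49 + 8.62 - 2*4.06
= 13.49 + 8.62 - 8.12
= 13.99


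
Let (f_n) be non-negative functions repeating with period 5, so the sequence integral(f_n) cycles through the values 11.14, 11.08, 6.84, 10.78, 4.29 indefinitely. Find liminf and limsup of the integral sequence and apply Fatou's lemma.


The sequence (integral(f_n)) is periodic with period 5, repeating the values 11.14, 11.08, 6.84, 10.78, 4.29 indefinitely.
Step 1: For a periodic sequence, every tail (a_m, a_(m+1), ...) contains all 5 period values infinitely often.
Step 2: Hence inf of every tail = min of the period values = min(11.14, 11.08, 6.84, 10.78, 4.29) = 4.29.
        liminf_n integral(f_n) = sup over m of (inf of tail from m) = 4.29.
Step 3: Similarly sup of every tail = max of the period values = 11.14.
        limsup_n integral(f_n) = 11.14.
Step 4: Fatou's lemma: integral(liminf_n f_n) <= liminf_n integral(f_n) = 4.29.
        So the integral of the pointwise liminf is at most 4.29.


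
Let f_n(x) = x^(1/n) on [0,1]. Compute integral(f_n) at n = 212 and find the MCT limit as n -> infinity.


At n = 212: f_212(x) = x^(1/212).
Step 1: integral(x^(1/212), 0, 1) = [x^(1/212+1) / (1/212+1)] from 0 to 1
     = 1 / (1/212 + 1) = 1 / ((212+1)/212) = 212/(212+1)
     = 212/213 = 0.995305
Step 2: As n -> infinity, f_n(x) = x^(1/n) -> 1 for x in (0,1], and f_n is increasing in n.
By MCT, lim_n integral(f_n) = integral(lim_n f_n) = integral(1, 0, 1) = 1.
Step 3: Verify convergence: 212/213 = 0.995305 -> 1


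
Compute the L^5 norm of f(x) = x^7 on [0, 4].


Step 1: ||f||_5 = (integral_0^4 |x^7|^5 dx)^(1/5)
     = (integral_0^4 x^35 dx)^(1/5)
Step 2: integral_0^4 x^35 dx = [x^36/(36)] from 0 to 4 = 4^36/36
     = 4722366482869645213696/36 = 1.311768e+20
Step 3: ||f||_5 = (1.311768e+20)^(1/5) = 10557.751541


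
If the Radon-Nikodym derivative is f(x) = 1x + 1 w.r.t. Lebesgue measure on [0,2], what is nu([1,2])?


nu(A) = integral_A (dnu/dmu) dmu = integral_1^2 (1x + 1) dx
Step 1: Antiderivative F(x) = (1/2)x^2 + 1x
Step 2: F(2) = (1/2)*2^2 + 1*2 = 2 + 2 = 4
Step 3: F(1) = (1/2)*1^2 + 1*1 = 0.5 + 1 = 1.5
Step 4: nu([1,2]) = F(2) - F(1) = 4 - 1.5 = 2.5


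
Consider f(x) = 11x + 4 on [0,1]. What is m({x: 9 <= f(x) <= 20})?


f^(-1)([9, 20]) = {x : 9 <= 11x + 4 <= 20}
Solving: (9 - 4)/11 <= x <= (20 - 4)/11
= [0.454545, 1.454545]
Intersecting with [0,1]: [0.454545, 1]
Measure = 1 - 0.454545 = 0.545455


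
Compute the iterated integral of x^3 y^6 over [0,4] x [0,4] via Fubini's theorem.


By Fubini's theorem, the double integral factors as a product of single integrals:
Step 1: integral_0^4 x^3 dx = [x^4/4] from 0 to 4
     = 4^4/4 = 64
Step 2: integral_0^4 y^6 dy = [y^7/7] from 0 to 4
     = 4^7/7 = 2340.571429
Step 3: Double integral = 64 * 2340.571429 = 149796.571429


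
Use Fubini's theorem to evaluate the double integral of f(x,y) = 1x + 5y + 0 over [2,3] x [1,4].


By Fubini, integrate in x first, then y.
Step 1: Fix y, integrate over x in [2,3]:
  integral(1x + 5y + 0, x=2..3)
  = 1*(3^2 - 2^2)/2 + (5y + 0)*(3 - 2)
  = 2.5 + (5y + 0)*1
  = 2.5 + 5y + 0
  = 2.5 + 5y
Step 2: Integrate over y in [1,4]:
  integral(2.5 + 5y, y=1..4)
  = 2.5*3 + 5*(4^2 - 1^2)/2
  = 7.5 + 37.5
  = 45


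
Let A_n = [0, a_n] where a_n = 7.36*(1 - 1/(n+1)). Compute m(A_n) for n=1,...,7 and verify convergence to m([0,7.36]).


By continuity of measure from below: if A_n increases to A, then m(A_n) -> m(A).
Here A = [0, 7.36], so m(A) = 7.36
Step 1: a_1 = 7.36*(1 - 1/2) = 3.68, m(A_1) = 3.68
Step 2: a_2 = 7.36*(1 - 1/3) = 4.9067, m(A_2) = 4.9067
Step 3: a_3 = 7.36*(1 - 1/4) = 5.52, m(A_3) = 5.52
Step 4: a_4 = 7.36*(1 - 1/5) = 5.888, m(A_4) = 5.888
Step 5: a_5 = 7.36*(1 - 1/6) = 6.1333, m(A_5) = 6.1333
Step 6: a_6 = 7.36*(1 - 1/7) = 6.3086, m(A_6) = 6.3086
Step 7: a_7 = 7.36*(1 - 1/8) = 6.44, m(A_7) = 6.44
Limit: m(A_n) -> m([0,7.36]) = 7.36


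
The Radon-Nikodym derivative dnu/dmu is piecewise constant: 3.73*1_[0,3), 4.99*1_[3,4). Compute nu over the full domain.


Integrate each piece of the Radon-Nikodym derivative:
Step 1: integral_0^3 3.73 dx = 3.73*(3-0) = 3.73*3 = 11.19
Step 2: integral_3^4 4.99 dx = 4.99*(4-3) = 4.99*1 = 4.99
Total: 11.19 + 4.99 = 16.18


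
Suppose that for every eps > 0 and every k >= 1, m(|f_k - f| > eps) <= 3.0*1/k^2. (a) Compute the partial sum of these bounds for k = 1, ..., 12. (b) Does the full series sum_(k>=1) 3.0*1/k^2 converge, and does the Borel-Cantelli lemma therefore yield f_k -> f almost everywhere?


Step 1: List the terms 3.0*1/k^2 for k = 1 to 12:
  k=1: 3
  k=2: 0.75
  k=3: 0.333333
  k=4: 0.1875
  k=5: 0.12
  k=6: 0.083333
  k=7: 0.061224
  k=8: 0.046875
  k=9: 0.037037
  k=10: 0.03
  k=11: 0.024793
  k=12: 0.020833
Step 2: Partial sum = 3 + 0.75 + 0.333333 + 0.1875 + 0.12 + 0.083333 + 0.061224 + 0.046875 + 0.037037 + 0.03 + 0.024793 + 0.020833
     = 4.69493
Step 3: The full series sum_(k>=1) 3.0*1/k^2 converges (p-series with p = 2 > 1; a constant multiple of a convergent series converges).
Step 4: Fix eps > 0. Since sum_k m(|f_k - f| > eps) < infinity, the Borel-Cantelli lemma gives
        m(limsup_k {|f_k - f| > eps}) = 0, i.e. for a.e. x, |f_k(x) - f(x)| <= eps for all large k.
        Applying this with eps = 1/j for j = 1, 2, ... and intersecting the countably many full-measure sets,
        for a.e. x we get limsup_k |f_k(x) - f(x)| <= 1/j for every j, hence f_k -> f almost everywhere.
Conclusion: series converges; Borel-Cantelli yields f_k -> f a.e.


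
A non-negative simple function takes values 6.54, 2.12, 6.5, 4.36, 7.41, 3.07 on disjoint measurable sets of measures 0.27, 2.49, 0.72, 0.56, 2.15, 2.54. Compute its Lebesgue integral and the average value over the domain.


Step 1: Integral = sum(value_i * measure_i)
= 6.54*0.27 + 2.12*2.49 + 6.5*0.72 + 4.36*0.56 + 7.41*2.15 + 3.07*2.54
= 1.7658 + 5.2788 + 4.68 + 2.4416 + 15.9315 + 7.7978
= 37.8955
Step 2: Total measure of domain = 0.27 + 2.49 + 0.72 + 0.56 + 2.15 + 2.54 = 8.73
Step 3: Average value = 37.8955 / 8.73 = 4.340836


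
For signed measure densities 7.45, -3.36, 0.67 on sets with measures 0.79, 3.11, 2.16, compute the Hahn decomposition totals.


Step 1: Compute signed measure on each set:
  Set 1: 7.45 * 0.79 = 5.8855
  Set 2: -3.36 * 3.11 = -10.4496
  Set 3: 0.67 * 2.16 = 1.4472
Step 2: Total signed measure = (5.8855) + (-10.4496) + (1.4472)
     = -3.1169
Step 3: Positive part mu+(X) = sum of positive contributions = 7.3327
Step 4: Negative part mu-(X) = |sum of negative contributions| = 10.4496


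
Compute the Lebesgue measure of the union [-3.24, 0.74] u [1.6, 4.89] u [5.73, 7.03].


For pairwise disjoint intervals, m(union) = sum of lengths.
= (0.74 - -3.24) + (4.89 - 1.6) + (7.03 - 5.73)
= 3.98 + 3.29 + 1.3
= 8.57


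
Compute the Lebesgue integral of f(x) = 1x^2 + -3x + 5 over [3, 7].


The Lebesgue integral of a Riemann-integrable function agrees with the Riemann integral.
Antiderivative F(x) = (1/3)x^3 + (-3/2)x^2 + 5x
F(7) = (1/3)*7^3 + (-3/2)*7^2 + 5*7
     = (1/3)*343 + (-3/2)*49 + 5*7
     = 114.333333 + -73.5 + 35
     = 75.833333
F(3) = 10.5
Integral = F(7) - F(3) = 75.833333 - 10.5 = 65.333333


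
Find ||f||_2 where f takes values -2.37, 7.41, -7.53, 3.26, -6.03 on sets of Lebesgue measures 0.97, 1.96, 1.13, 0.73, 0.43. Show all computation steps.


Step 1: Compute |f_i|^2 for each value:
  |-2.37|^2 = 5.6169
  |7.41|^2 = 54.9081
  |-7.53|^2 = 56.7009
  |3.26|^2 = 10.6276
  |-6.03|^2 = 36.3609
Step 2: Multiply by measures and sum:
  5.6169 * 0.97 = 5.448393
  54.9081 * 1.96 = 107.619876
  56.7009 * 1.13 = 64.072017
  10.6276 * 0.73 = 7.758148
  36.3609 * 0.43 = 15.635187
Sum = 5.448393 + 107.619876 + 64.072017 + 7.758148 + 15.635187 = 200.533621
Step 3: Take the p-th root:
||f||_2 = (200.533621)^(1/2) = 14.160989


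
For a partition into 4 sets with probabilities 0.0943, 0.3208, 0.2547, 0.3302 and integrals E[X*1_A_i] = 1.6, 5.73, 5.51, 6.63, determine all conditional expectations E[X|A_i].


For each cell A_i: E[X|A_i] = E[X*1_A_i] / P(A_i)
Step 1: E[X|A_1] = 1.6 / 0.0943 = 16.967126
Step 2: E[X|A_2] = 5.73 / 0.3208 = 17.861596
Step 3: E[X|A_3] = 5.51 / 0.2547 = 21.633294
Step 4: E[X|A_4] = 6.63 / 0.3302 = 20.07874
Verification: E[X] = sum E[X*1_A_i] = 1.6 + 5.73 + 5.51 + 6.63 = 19.47


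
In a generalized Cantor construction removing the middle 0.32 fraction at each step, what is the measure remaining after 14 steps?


Step 1: At each step, fraction remaining = 1 - 0.32 = 0.68
Step 2: After 14 steps, measure = (0.68)^14
Result = 0.00452


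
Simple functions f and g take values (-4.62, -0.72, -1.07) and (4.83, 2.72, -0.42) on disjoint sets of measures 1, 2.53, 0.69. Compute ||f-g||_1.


Step 1: Compute differences f_i - g_i:
  -4.62 - 4.83 = -9.45
  -0.72 - 2.72 = -3.44
  -1.07 - -0.42 = -0.65
Step 2: Compute |diff|^1 * measure for each set:
  |-9.45|^1 * 1 = 9.45 * 1 = 9.45
  |-3.44|^1 * 2.53 = 3.44 * 2.53 = 8.7032
  |-0.65|^1 * 0.69 = 0.65 * 0.69 = 0.4485
Step 3: Sum = 18.6017
Step 4: ||f-g||_1 = (18.6017)^(1/1) = 18.6017


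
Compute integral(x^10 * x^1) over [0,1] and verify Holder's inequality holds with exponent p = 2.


Step 1: Exact integral of f*g = integral(x^11, 0, 1) = 1/12
     = 0.083333
Step 2: Holder bound with p=2, q=2:
  ||f||_p = (integral x^20 dx)^(1/2) = (1/21)^(1/2) = 0.218218
  ||g||_q = (integral x^2 dx)^(1/2) = (1/3)^(1/2) = 0.57735
Step 3: Holder bound = ||f||_p * ||g||_q = 0.218218 * 0.57735 = 0.125988
Verification: 0.083333 <= 0.125988 (Holder holds)


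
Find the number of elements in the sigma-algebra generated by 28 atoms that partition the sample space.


Each element of the sigma-algebra is a union of some subset of the 28 atoms.
The number of such subsets is 2^28 = 268435456.


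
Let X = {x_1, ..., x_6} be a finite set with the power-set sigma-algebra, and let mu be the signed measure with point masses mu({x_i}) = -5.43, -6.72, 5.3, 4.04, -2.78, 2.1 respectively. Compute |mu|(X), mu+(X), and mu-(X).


Step 1: Every measurable set is a union of atoms (the cells / points), so a Hahn decomposition is
  obtained by grouping atoms by sign: P = union of atoms with mu > 0, N = union of the remaining atoms.
  Atoms in P (indices): 3, 4, 6;  atoms in N (indices): 1, 2, 5
  Positive values: 5.3, 4.04, 2.1
  Negative values: -5.43, -6.72, -2.78
Step 2: mu+(X) = mu(P) = sum of positive atom values = 11.44
Step 3: mu-(X) = -mu(N) = sum of |negative atom values| = 14.93
Step 4: |mu|(X) = mu+(X) + mu-(X) = 11.44 + 14.93 = 26.37


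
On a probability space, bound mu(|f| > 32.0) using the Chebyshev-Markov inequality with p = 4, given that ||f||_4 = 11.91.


Chebyshev/Markov inequality: mu(|f| > eps) <= (||f||_p / eps)^p
Step 1: ||f||_4 / eps = 11.91 / 32.0 = 0.372188
Step 2: Raise to power p = 4:
  (0.372188)^4 = 0.019189
Step 3: Therefore mu(|f| > 32.0) <= 0.019189


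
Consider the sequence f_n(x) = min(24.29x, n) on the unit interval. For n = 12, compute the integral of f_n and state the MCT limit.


f(x) = 24.29x on [0,1]; f_n(x) = min(24.29x, n). At n = 12:
Step 1: f(x) reaches 12 at x = 12/24.29 = 0.49403
Step 2: integral(f_12) = integral(24.29x, 0, 0.49403) + integral(12, 0.49403, 1)
       = 24.29*0.49403^2/2 + 12*(1 - 0.49403)
       = 2.964183 + 6.071634
       = 9.035817
Step 3: As n -> infinity, f_n increases to f, so by MCT integral(f_n) -> integral(f) = 24.29/2 = 12.145.
Convergence: integral(f_12) = 9.035817 -> 12.145 as n -> infinity


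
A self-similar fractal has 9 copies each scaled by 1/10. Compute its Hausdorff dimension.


For a self-similar set with N copies scaled by 1/r:
dim_H = log(N)/log(r) = log(9)/log(10)
= 2.197225/2.302585
= 0.954243


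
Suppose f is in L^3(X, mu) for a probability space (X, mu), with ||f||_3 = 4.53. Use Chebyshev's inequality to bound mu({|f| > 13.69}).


Chebyshev/Markov inequality: mu(|f| > eps) <= (||f||_p / eps)^p
Step 1: ||f||_3 / eps = 4.53 / 13.69 = 0.330898
Step 2: Raise to power p = 3:
  (0.330898)^3 = 0.036231
Step 3: Therefore mu(|f| > 13.69) <= 0.036231


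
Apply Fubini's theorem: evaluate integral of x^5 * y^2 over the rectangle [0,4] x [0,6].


By Fubini's theorem, the double integral factors as a product of single integrals:
Step 1: integral_0^4 x^5 dx = [x^6/6] from 0 to 4
     = 4^6/6 = 682.666667
Step 2: integral_0^6 y^2 dy = [y^3/3] from 0 to 6
     = 6^3/3 = 72
Step 3: Double integral = 682.666667 * 72 = 49152


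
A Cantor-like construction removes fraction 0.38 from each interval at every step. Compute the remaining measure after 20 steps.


Step 1: At each step, fraction remaining = 1 - 0.38 = 0.62
Step 2: After 20 steps, measure = (0.62)^20
Result = 7.044234e-05


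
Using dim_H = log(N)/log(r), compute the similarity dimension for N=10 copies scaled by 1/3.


For a self-similar set with N copies scaled by 1/r:
dim_H = log(N)/log(r) = log(10)/log(3)
= 2.302585/1.098612
= 2.095903


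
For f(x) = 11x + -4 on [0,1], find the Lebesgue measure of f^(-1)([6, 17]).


f^(-1)([6, 17]) = {x : 6 <= 11x + -4 <= 17}
Solving: (6 - -4)/11 <= x <= (17 - -4)/11
= [0.909091, 1.909091]
Intersecting with [0,1]: [0.909091, 1]
Measure = 1 - 0.909091 = 0.090909


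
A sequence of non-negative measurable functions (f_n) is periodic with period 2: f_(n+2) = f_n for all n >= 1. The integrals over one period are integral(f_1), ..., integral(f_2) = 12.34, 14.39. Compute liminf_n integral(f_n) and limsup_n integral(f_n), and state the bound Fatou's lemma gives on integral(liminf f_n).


The sequence (integral(f_n)) is periodic with period 2, repeating the values 12.34, 14.39 indefinitely.
Step 1: For a periodic sequence, every tail (a_m, a_(m+1), ...) contains all 2 period values infinitely often.
Step 2: Hence inf of every tail = min of the period values = min(12.34, 14.39) = 12.34.
        liminf_n integral(f_n) = sup over m of (inf of tail from m) = 12.34.
Step 3: Similarly sup of every tail = max of the period values = 14.39.
        limsup_n integral(f_n) = 14.39.
Step 4: Fatou's lemma: integral(liminf_n f_n) <= liminf_n integral(f_n) = 12.34.
        So the integral of the pointwise liminf is at most 12.34.


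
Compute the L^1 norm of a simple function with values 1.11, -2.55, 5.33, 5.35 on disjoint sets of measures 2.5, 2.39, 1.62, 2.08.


Step 1: Compute |f_i|^1 for each value:
  |1.11|^1 = 1.11
  |-2.55|^1 = 2.55
  |5.33|^1 = 5.33
  |5.35|^1 = 5.35
Step 2: Multiply by measures and sum:
  1.11 * 2.5 = 2.775
  2.55 * 2.39 = 6.0945
  5.33 * 1.62 = 8.6346
  5.35 * 2.08 = 11.128
Sum = 2.775 + 6.0945 + 8.6346 + 11.128 = 28.6321
Step 3: Take the p-th root:
||f||_1 = (28.6321)^(1/1) = 28.6321


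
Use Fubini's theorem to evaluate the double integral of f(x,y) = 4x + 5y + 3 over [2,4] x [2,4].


By Fubini, integrate in x first, then y.
Step 1: Fix y, integrate over x in [2,4]:
  integral(4x + 5y + 3, x=2..4)
  = 4*(4^2 - 2^2)/2 + (5y + 3)*(4 - 2)
  = 24 + (5y + 3)*2
  = 24 + 10y + 6
  = 30 + 10y
Step 2: Integrate over y in [2,4]:
  integral(30 + 10y, y=2..4)
  = 30*2 + 10*(4^2 - 2^2)/2
  = 60 + 60
  = 120


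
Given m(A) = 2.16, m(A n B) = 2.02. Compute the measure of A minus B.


m(A \ B) = m(A) - m(A n B)
= 2.16 - 2.02
= 0.14


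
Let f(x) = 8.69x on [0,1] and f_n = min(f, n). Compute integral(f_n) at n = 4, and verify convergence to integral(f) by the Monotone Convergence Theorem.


f(x) = 8.69x on [0,1]; f_n(x) = min(8.69x, n). At n = 4:
Step 1: f(x) reaches 4 at x = 4/8.69 = 0.460299
Step 2: integral(f_4) = integral(8.69x, 0, 0.460299) + integral(4, 0.460299, 1)
       = 8.69*0.460299^2/2 + 4*(1 - 0.460299)
       = 0.920598 + 2.158803
       = 3.079402
Step 3: As n -> infinity, f_n increases to f, so by MCT integral(f_n) -> integral(f) = 8.69/2 = 4.345.
Convergence: integral(f_4) = 3.079402 -> 4.345 as n -> infinity


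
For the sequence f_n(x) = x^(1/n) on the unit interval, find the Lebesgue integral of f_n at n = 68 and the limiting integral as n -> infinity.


At n = 68: f_68(x) = x^(1/68).
Step 1: integral(x^(1/68), 0, 1) = [x^(1/68+1) / (1/68+1)] from 0 to 1
     = 1 / (1/68 + 1) = 1 / ((68+1)/68) = 68/(68+1)
     = 68/69 = 0.985507
Step 2: As n -> infinity, f_n(x) = x^(1/n) -> 1 for x in (0,1], and f_n is increasing in n.
By MCT, lim_n integral(f_n) = integral(lim_n f_n) = integral(1, 0, 1) = 1.
Step 3: Verify convergence: 68/69 = 0.985507 -> 1


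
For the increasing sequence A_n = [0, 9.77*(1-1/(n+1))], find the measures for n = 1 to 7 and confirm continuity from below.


By continuity of measure from below: if A_n increases to A, then m(A_n) -> m(A).
Here A = [0, 9.77], so m(A) = 9.77
Step 1: a_1 = 9.77*(1 - 1/2) = 4.885, m(A_1) = 4.885
Step 2: a_2 = 9.77*(1 - 1/3) = 6.5133, m(A_2) = 6.5133
Step 3: a_3 = 9.77*(1 - 1/4) = 7.3275, m(A_3) = 7.3275
Step 4: a_4 = 9.77*(1 - 1/5) = 7.816, m(A_4) = 7.816
Step 5: a_5 = 9.77*(1 - 1/6) = 8.1417, m(A_5) = 8.1417
Step 6: a_6 = 9.77*(1 - 1/7) = 8.3743, m(A_6) = 8.3743
Step 7: a_7 = 9.77*(1 - 1/8) = 8.5488, m(A_7) = 8.5488
Limit: m(A_n) -> m([0,9.77]) = 9.77


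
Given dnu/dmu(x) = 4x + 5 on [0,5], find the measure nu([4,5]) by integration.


nu(A) = integral_A (dnu/dmu) dmu = integral_4^5 (4x + 5) dx
Step 1: Antiderivative F(x) = (4/2)x^2 + 5x
Step 2: F(5) = (4/2)*5^2 + 5*5 = 50 + 25 = 75
Step 3: F(4) = (4/2)*4^2 + 5*4 = 32 + 20 = 52
Step 4: nu([4,5]) = F(5) - F(4) = 75 - 52 = 23


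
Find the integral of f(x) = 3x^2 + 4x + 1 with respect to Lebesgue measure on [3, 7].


The Lebesgue integral of a Riemann-integrable function agrees with the Riemann integral.
Antiderivative F(x) = (3/3)x^3 + (4/2)x^2 + 1x
F(7) = (3/3)*7^3 + (4/2)*7^2 + 1*7
     = (3/3)*343 + (4/2)*49 + 1*7
     = 343 + 98 + 7
     = 448
F(3) = 48
Integral = F(7) - F(3) = 448 - 48 = 400


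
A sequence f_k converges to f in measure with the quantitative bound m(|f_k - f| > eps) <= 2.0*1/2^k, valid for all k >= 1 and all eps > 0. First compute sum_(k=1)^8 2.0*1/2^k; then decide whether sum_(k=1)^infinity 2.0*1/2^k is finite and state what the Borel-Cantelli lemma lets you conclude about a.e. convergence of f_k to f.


Step 1: List the terms 2.0*1/2^k for k = 1 to 8:
  k=1: 1
  k=2: 0.5
  k=3: 0.25
  k=4: 0.125
  k=5: 0.0625
  k=6: 0.03125
  k=7: 0.015625
  k=8: 0.007812
Step 2: Partial sum = 1 + 0.5 + 0.25 + 0.125 + 0.0625 + 0.03125 + 0.015625 + 0.007812
     = 1.992188
Step 3: The full series sum_(k>=1) 2.0*1/2^k converges (geometric series with ratio 1/2 < 1; a constant multiple of a convergent series converges).
Step 4: Fix eps > 0. Since sum_k m(|f_k - f| > eps) < infinity, the Borel-Cantelli lemma gives
        m(limsup_k {|f_k - f| > eps}) = 0, i.e. for a.e. x, |f_k(x) - f(x)| <= eps for all large k.
        Applying this with eps = 1/j for j = 1, 2, ... and intersecting the countably many full-measure sets,
        for a.e. x we get limsup_k |f_k(x) - f(x)| <= 1/j for every j, hence f_k -> f almost everywhere.
Conclusion: series converges; Borel-Cantelli yields f_k -> f a.e.


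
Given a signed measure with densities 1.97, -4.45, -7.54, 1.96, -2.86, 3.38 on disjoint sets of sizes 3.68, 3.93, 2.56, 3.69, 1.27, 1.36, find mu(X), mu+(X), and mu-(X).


Step 1: Compute signed measure on each set:
  Set 1: 1.97 * 3.68 = 7.2496
  Set 2: -4.45 * 3.93 = -17.4885
  Set 3: -7.54 * 2.56 = -19.3024
  Set 4: 1.96 * 3.69 = 7.2324
  Set 5: -2.86 * 1.27 = -3.6322
  Set 6: 3.38 * 1.36 = 4.5968
Step 2: Total signed measure = (7.2496) + (-17.4885) + (-19.3024) + (7.2324) + (-3.6322) + (4.5968)
     = -21.3443
Step 3: Positive part mu+(X) = sum of positive contributions = 19.0788
Step 4: Negative part mu-(X) = |sum of negative contributions| = 40.4231


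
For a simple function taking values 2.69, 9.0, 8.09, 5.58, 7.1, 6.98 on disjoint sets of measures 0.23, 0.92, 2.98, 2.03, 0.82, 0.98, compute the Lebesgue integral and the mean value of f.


Step 1: Integral = sum(value_i * measure_i)
= 2.69*0.23 + 9.0*0.92 + 8.09*2.98 + 5.58*2.03 + 7.1*0.82 + 6.98*0.98
= 0.6187 + 8.28 + 24.1082 + 11.3274 + 5.822 + 6.8404
= 56.9967
Step 2: Total measure of domain = 0.23 + 0.92 + 2.98 + 2.03 + 0.82 + 0.98 = 7.96
Step 3: Average value = 56.9967 / 7.96 = 7.160389


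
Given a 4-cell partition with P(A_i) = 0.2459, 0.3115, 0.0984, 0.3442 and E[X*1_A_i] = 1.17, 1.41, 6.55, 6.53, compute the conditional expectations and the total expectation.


For each cell A_i: E[X|A_i] = E[X*1_A_i] / P(A_i)
Step 1: E[X|A_1] = 1.17 / 0.2459 = 4.758032
Step 2: E[X|A_2] = 1.41 / 0.3115 = 4.526485
Step 3: E[X|A_3] = 6.55 / 0.0984 = 66.565041
Step 4: E[X|A_4] = 6.53 / 0.3442 = 18.971528
Verification: E[X] = sum E[X*1_A_i] = 1.17 + 1.41 + 6.55 + 6.53 = 15.66


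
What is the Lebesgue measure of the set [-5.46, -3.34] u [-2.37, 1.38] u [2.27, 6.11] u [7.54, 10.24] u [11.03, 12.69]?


For pairwise disjoint intervals, m(union) = sum of lengths.
= (-3.34 - -5.46) + (1.38 - -2.37) + (6.11 - 2.27) + (10.24 - 7.54) + (12.69 - 11.03)
= 2.12 + 3.75 + 3.84 + 2.7 + 1.66
= 14.07


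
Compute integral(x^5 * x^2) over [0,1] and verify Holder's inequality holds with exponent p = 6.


Step 1: Exact integral of f*g = integral(x^7, 0, 1) = 1/8
     = 0.125
Step 2: Holder bound with p=6, q=1.2:
  ||f||_p = (integral x^30 dx)^(1/6) = (1/31)^(1/6) = 0.564209
  ||g||_q = (integral x^2.4 dx)^(1/1.2) = (1/3.4)^(1/1.2) = 0.360662
Step 3: Holder bound = ||f||_p * ||g||_q = 0.564209 * 0.360662 = 0.203489
Verification: 0.125 <= 0.203489 (Holder holds)


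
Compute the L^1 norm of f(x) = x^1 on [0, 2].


Step 1: ||f||_1 = (integral_0^2 |x^1|^1 dx)^(1/1)
     = (integral_0^2 x^1 dx)^(1/1)
Step 2: integral_0^2 x^1 dx = [x^2/(2)] from 0 to 2 = 2^2/2
     = 4/2 = 2
Step 3: ||f||_1 = (2)^(1/1) = 2


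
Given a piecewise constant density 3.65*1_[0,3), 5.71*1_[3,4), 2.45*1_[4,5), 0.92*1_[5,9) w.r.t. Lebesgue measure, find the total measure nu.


Integrate each piece of the Radon-Nikodym derivative:
Step 1: integral_0^3 3.65 dx = 3.65*(3-0) = 3.65*3 = 10.95
Step 2: integral_3^4 5.71 dx = 5.71*(4-3) = 5.71*1 = 5.71
Step 3: integral_4^5 2.45 dx = 2.45*(5-4) = 2.45*1 = 2.45
Step 4: integral_5^9 0.92 dx = 0.92*(9-5) = 0.92*4 = 3.68
Total: 10.95 + 5.71 + 2.45 + 3.68 = 22.79


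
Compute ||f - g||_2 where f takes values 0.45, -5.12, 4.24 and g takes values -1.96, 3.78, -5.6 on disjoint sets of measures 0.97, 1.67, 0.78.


Step 1: Compute differences f_i - g_i:
  0.45 - -1.96 = 2.41
  -5.12 - 3.78 = -8.9
  4.24 - -5.6 = 9.84
Step 2: Compute |diff|^2 * measure for each set:
  |2.41|^2 * 0.97 = 5.8081 * 0.97 = 5.633857
  |-8.9|^2 * 1.67 = 79.21 * 1.67 = 132.2807
  |9.84|^2 * 0.78 = 96.8256 * 0.78 = 75.523968
Step 3: Sum = 213.438525
Step 4: ||f-g||_2 = (213.438525)^(1/2) = 14.609535


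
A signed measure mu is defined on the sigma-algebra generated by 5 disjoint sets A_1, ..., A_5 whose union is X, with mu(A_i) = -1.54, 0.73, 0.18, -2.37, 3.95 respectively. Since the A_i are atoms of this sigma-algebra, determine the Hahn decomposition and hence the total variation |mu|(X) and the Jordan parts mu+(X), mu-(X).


Step 1: Every measurable set is a union of atoms (the cells / points), so a Hahn decomposition is
  obtained by grouping atoms by sign: P = union of atoms with mu > 0, N = union of the remaining atoms.
  Atoms in P (indices): 2, 3, 5;  atoms in N (indices): 1, 4
  Positive values: 0.73, 0.18, 3.95
  Negative values: -1.54, -2.37
Step 2: mu+(X) = mu(P) = sum of positive atom values = 4.86
Step 3: mu-(X) = -mu(N) = sum of |negative atom values| = 3.91
Step 4: |mu|(X) = mu+(X) + mu-(X) = 4.86 + 3.91 = 8.77


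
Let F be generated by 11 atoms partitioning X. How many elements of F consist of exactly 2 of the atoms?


Each element of F is a union of some subset of the 11 atoms.
Elements that are unions of exactly 2 atoms correspond to 2-element subsets of the 11 atoms.
Count = C(11, 2) = 11! / (2! * 9!) = 55.


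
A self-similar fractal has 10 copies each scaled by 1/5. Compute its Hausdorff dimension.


For a self-similar set with N copies scaled by 1/r:
dim_H = log(N)/log(r) = log(10)/log(5)
= 2.302585/1.609438
= 1.430677


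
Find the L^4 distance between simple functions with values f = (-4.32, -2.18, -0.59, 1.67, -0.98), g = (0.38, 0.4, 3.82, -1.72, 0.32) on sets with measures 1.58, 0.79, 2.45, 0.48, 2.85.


Step 1: Compute differences f_i - g_i:
  -4.32 - 0.38 = -4.7
  -2.18 - 0.4 = -2.58
  -0.59 - 3.82 = -4.41
  1.67 - -1.72 = 3.39
  -0.98 - 0.32 = -1.3
Step 2: Compute |diff|^4 * measure for each set:
  |-4.7|^4 * 1.58 = 487.9681 * 1.58 = 770.989598
  |-2.58|^4 * 0.79 = 44.307661 * 0.79 = 35.003052
  |-4.41|^4 * 2.45 = 378.228594 * 2.45 = 926.660054
  |3.39|^4 * 0.48 = 132.068362 * 0.48 = 63.392814
  |-1.3|^4 * 2.85 = 2.8561 * 2.85 = 8.139885
Step 3: Sum = 1804.185403
Step 4: ||f-g||_4 = (1804.185403)^(1/4) = 6.517339


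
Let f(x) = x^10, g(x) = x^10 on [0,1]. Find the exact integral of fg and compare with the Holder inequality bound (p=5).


Step 1: Exact integral of f*g = integral(x^20, 0, 1) = 1/21
     = 0.047619
Step 2: Holder bound with p=5, q=1.25:
  ||f||_p = (integral x^50 dx)^(1/5) = (1/51)^(1/5) = 0.455497
  ||g||_q = (integral x^12.5 dx)^(1/1.25) = (1/13.5)^(1/1.25) = 0.124662
Step 3: Holder bound = ||f||_p * ||g||_q = 0.455497 * 0.124662 = 0.056783
Verification: 0.047619 <= 0.056783 (Holder holds)


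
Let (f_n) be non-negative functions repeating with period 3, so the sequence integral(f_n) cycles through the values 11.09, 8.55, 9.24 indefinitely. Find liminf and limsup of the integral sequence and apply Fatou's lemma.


The sequence (integral(f_n)) is periodic with period 3, repeating the values 11.09, 8.55, 9.24 indefinitely.
Step 1: For a periodic sequence, every tail (a_m, a_(m+1), ...) contains all 3 period values infinitely often.
Step 2: Hence inf of every tail = min of the period values = min(11.09, 8.55, 9.24) = 8.55.
        liminf_n integral(f_n) = sup over m of (inf of tail from m) = 8.55.
Step 3: Similarly sup of every tail = max of the period values = 11.09.
        limsup_n integral(f_n) = 11.09.
Step 4: Fatou's lemma: integral(liminf_n f_n) <= liminf_n integral(f_n) = 8.55.
        So the integral of the pointwise liminf is at most 8.55.


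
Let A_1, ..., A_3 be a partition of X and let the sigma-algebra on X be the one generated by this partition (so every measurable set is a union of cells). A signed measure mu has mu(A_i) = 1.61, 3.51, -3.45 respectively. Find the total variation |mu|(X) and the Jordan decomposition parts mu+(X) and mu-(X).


Step 1: Every measurable set is a union of atoms (the cells / points), so a Hahn decomposition is
  obtained by grouping atoms by sign: P = union of atoms with mu > 0, N = union of the remaining atoms.
  Atoms in P (indices): 1, 2;  atoms in N (indices): 3
  Positive values: 1.61, 3.51
  Negative values: -3.45
Step 2: mu+(X) = mu(P) = sum of positive atom values = 5.12
Step 3: mu-(X) = -mu(N) = sum of |negative atom values| = 3.45
Step 4: |mu|(X) = mu+(X) + mu-(X) = 5.12 + 3.45 = 8.57


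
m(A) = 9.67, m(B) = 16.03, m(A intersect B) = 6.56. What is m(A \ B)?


m(A \ B) = m(A) - m(A n B)
= 9.67 - 6.56
= 3.11


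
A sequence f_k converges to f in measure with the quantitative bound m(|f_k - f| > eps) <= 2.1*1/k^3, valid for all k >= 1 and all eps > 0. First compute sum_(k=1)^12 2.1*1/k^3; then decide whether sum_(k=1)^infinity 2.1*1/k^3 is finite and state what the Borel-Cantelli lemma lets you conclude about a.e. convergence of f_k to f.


Step 1: List the terms 2.1*1/k^3 for k = 1 to 12:
  k=1: 2.1
  k=2: 0.2625
  k=3: 0.077778
  k=4: 0.032813
  k=5: 0.0168
  k=6: 0.009722
  k=7: 0.006122
  k=8: 0.004102
  k=9: 0.002881
  k=10: 0.0021
  k=11: 0.001578
  k=12: 0.001215
Step 2: Partial sum = 2.1 + 0.2625 + 0.077778 + 0.032813 + 0.0168 + 0.009722 + 0.006122 + 0.004102 + 0.002881 + 0.0021 + 0.001578 + 0.001215
     = 2.51761
Step 3: The full series sum_(k>=1) 2.1*1/k^3 converges (p-series with p = 3 > 1; a constant multiple of a convergent series converges).
Step 4: Fix eps > 0. Since sum_k m(|f_k - f| > eps) < infinity, the Borel-Cantelli lemma gives
        m(limsup_k {|f_k - f| > eps}) = 0, i.e. for a.e. x, |f_k(x) - f(x)| <= eps for all large k.
        Applying this with eps = 1/j for j = 1, 2, ... and intersecting the countably many full-measure sets,
        for a.e. x we get limsup_k |f_k(x) - f(x)| <= 1/j for every j, hence f_k -> f almost everywhere.
Conclusion: series converges; Borel-Cantelli yields f_k -> f a.e.


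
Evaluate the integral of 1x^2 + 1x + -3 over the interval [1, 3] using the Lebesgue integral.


The Lebesgue integral of a Riemann-integrable function agrees with the Riemann integral.
Antiderivative F(x) = (1/3)x^3 + (1/2)x^2 + -3x
F(3) = (1/3)*3^3 + (1/2)*3^2 + -3*3
     = (1/3)*27 + (1/2)*9 + -3*3
     = 9 + 4.5 + -9
     = 4.5
F(1) = -2.166667
Integral = F(3) - F(1) = 4.5 - -2.166667 = 6.666667


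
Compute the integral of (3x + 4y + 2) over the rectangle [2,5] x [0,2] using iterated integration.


By Fubini, integrate in x first, then y.
Step 1: Fix y, integrate over x in [2,5]:
  integral(3x + 4y + 2, x=2..5)
  = 3*(5^2 - 2^2)/2 + (4y + 2)*(5 - 2)
  = 31.5 + (4y + 2)*3
  = 31.5 + 12y + 6
  = 37.5 + 12y
Step 2: Integrate over y in [0,2]:
  integral(37.5 + 12y, y=0..2)
  = 37.5*2 + 12*(2^2 - 0^2)/2
  = 75 + 24
  = 99


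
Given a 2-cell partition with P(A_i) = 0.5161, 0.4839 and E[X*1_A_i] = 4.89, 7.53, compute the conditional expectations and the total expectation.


For each cell A_i: E[X|A_i] = E[X*1_A_i] / P(A_i)
Step 1: E[X|A_1] = 4.89 / 0.5161 = 9.474908
Step 2: E[X|A_2] = 7.53 / 0.4839 = 15.561066
Verification: E[X] = sum E[X*1_A_i] = 4.89 + 7.53 = 12.42


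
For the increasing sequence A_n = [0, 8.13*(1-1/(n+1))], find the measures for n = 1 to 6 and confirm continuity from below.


By continuity of measure from below: if A_n increases to A, then m(A_n) -> m(A).
Here A = [0, 8.13], so m(A) = 8.13
Step 1: a_1 = 8.13*(1 - 1/2) = 4.065, m(A_1) = 4.065
Step 2: a_2 = 8.13*(1 - 1/3) = 5.42, m(A_2) = 5.42
Step 3: a_3 = 8.13*(1 - 1/4) = 6.0975, m(A_3) = 6.0975
Step 4: a_4 = 8.13*(1 - 1/5) = 6.504, m(A_4) = 6.504
Step 5: a_5 = 8.13*(1 - 1/6) = 6.775, m(A_5) = 6.775
Step 6: a_6 = 8.13*(1 - 1/7) = 6.9686, m(A_6) = 6.9686
Limit: m(A_n) -> m([0,8.13]) = 8.13


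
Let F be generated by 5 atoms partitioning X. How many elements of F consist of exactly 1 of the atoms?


Each element of F is a union of some subset of the 5 atoms.
Elements that are unions of exactly 1 atoms correspond to 1-element subsets of the 5 atoms.
Count = C(5, 1) = 5! / (1! * 4!) = 5.


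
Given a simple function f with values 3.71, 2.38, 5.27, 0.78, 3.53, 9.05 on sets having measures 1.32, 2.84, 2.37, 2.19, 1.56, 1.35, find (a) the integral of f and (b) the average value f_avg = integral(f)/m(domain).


Step 1: Integral = sum(value_i * measure_i)
= 3.71*1.32 + 2.38*2.84 + 5.27*2.37 + 0.78*2.19 + 3.53*1.56 + 9.05*1.35
= 4.8972 + 6.7592 + 12.4899 + 1.7082 + 5.5068 + 12.2175
= 43.5788
Step 2: Total measure of domain = 1.32 + 2.84 + 2.37 + 2.19 + 1.56 + 1.35 = 11.63
Step 3: Average value = 43.5788 / 11.63 = 3.747102


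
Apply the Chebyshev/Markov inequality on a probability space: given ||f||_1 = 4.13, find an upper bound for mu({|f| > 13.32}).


Chebyshev/Markov inequality: mu(|f| > eps) <= (||f||_p / eps)^p
Step 1: ||f||_1 / eps = 4.13 / 13.32 = 0.31006
Step 2: Raise to power p = 1:
  (0.31006)^1 = 0.31006
Step 3: Therefore mu(|f| > 13.32) <= 0.31006


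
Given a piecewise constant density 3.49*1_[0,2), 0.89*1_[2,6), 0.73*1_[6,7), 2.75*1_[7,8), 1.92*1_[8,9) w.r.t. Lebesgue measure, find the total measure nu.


Integrate each piece of the Radon-Nikodym derivative:
Step 1: integral_0^2 3.49 dx = 3.49*(2-0) = 3.49*2 = 6.98
Step 2: integral_2^6 0.89 dx = 0.89*(6-2) = 0.89*4 = 3.56
Step 3: integral_6^7 0.73 dx = 0.73*(7-6) = 0.73*1 = 0.73
Step 4: integral_7^8 2.75 dx = 2.75*(8-7) = 2.75*1 = 2.75
Step 5: integral_8^9 1.92 dx = 1.92*(9-8) = 1.92*1 = 1.92
Total: 6.98 + 3.56 + 0.73 + 2.75 + 1.92 = 15.94


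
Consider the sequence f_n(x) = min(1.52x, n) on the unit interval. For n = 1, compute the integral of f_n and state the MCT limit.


f(x) = 1.52x on [0,1]; f_n(x) = min(1.52x, n). At n = 1:
Step 1: f(x) reaches 1 at x = 1/1.52 = 0.657895
Step 2: integral(f_1) = integral(1.52x, 0, 0.657895) + integral(1, 0.657895, 1)
       = 1.52*0.657895^2/2 + 1*(1 - 0.657895)
       = 0.328947 + 0.342105
       = 0.671053
Step 3: As n -> infinity, f_n increases to f, so by MCT integral(f_n) -> integral(f) = 1.52/2 = 0.76.
Convergence: integral(f_1) = 0.671053 -> 0.76 as n -> infinity


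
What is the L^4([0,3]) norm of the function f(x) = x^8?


Step 1: ||f||_4 = (integral_0^3 |x^8|^4 dx)^(1/4)
     = (integral_0^3 x^32 dx)^(1/4)
Step 2: integral_0^3 x^32 dx = [x^33/(33)] from 0 to 3 = 3^33/33
     = 5559060566555523/33 = 1.684564e+14
Step 3: ||f||_4 = (1.684564e+14)^(1/4) = 3602.648294


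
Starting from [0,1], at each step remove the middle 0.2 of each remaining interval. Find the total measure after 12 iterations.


Step 1: At each step, fraction remaining = 1 - 0.2 = 0.8
Step 2: After 12 steps, measure = (0.8)^12
Result = 0.068719


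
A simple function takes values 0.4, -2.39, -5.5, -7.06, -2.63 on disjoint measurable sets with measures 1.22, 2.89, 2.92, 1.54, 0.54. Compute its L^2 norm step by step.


Step 1: Compute |f_i|^2 for each value:
  |0.4|^2 = 0.16
  |-2.39|^2 = 5.7121
  |-5.5|^2 = 30.25
  |-7.06|^2 = 49.8436
  |-2.63|^2 = 6.9169
Step 2: Multiply by measures and sum:
  0.16 * 1.22 = 0.1952
  5.7121 * 2.89 = 16.507969
  30.25 * 2.92 = 88.33
  49.8436 * 1.54 = 76.759144
  6.9169 * 0.54 = 3.735126
Sum = 0.1952 + 16.507969 + 88.33 + 76.759144 + 3.735126 = 185.527439
Step 3: Take the p-th root:
||f||_2 = (185.527439)^(1/2) = 13.620846


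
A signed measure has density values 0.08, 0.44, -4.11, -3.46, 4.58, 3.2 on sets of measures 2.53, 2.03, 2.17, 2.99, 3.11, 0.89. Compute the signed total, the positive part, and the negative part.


Step 1: Compute signed measure on each set:
  Set 1: 0.08 * 2.53 = 0.2024
  Set 2: 0.44 * 2.03 = 0.8932
  Set 3: -4.11 * 2.17 = -8.9187
  Set 4: -3.46 * 2.99 = -10.3454
  Set 5: 4.58 * 3.11 = 14.2438
  Set 6: 3.2 * 0.89 = 2.848
Step 2: Total signed measure = (0.2024) + (0.8932) + (-8.9187) + (-10.3454) + (14.2438) + (2.848)
     = -1.0767
Step 3: Positive part mu+(X) = sum of positive contributions = 18.1874
Step 4: Negative part mu-(X) = |sum of negative contributions| = 19.2641


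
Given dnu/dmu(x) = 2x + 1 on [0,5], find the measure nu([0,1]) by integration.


nu(A) = integral_A (dnu/dmu) dmu = integral_0^1 (2x + 1) dx
Step 1: Antiderivative F(x) = (2/2)x^2 + 1x
Step 2: F(1) = (2/2)*1^2 + 1*1 = 1 + 1 = 2
Step 3: F(0) = (2/2)*0^2 + 1*0 = 0.0 + 0 = 0.0
Step 4: nu([0,1]) = F(1) - F(0) = 2 - 0.0 = 2


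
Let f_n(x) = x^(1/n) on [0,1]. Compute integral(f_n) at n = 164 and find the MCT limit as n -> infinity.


At n = 164: f_164(x) = x^(1/164).
Step 1: integral(x^(1/164), 0, 1) = [x^(1/164+1) / (1/164+1)] from 0 to 1
     = 1 / (1/164 + 1) = 1 / ((164+1)/164) = 164/(164+1)
     = 164/165 = 0.993939
Step 2: As n -> infinity, f_n(x) = x^(1/n) -> 1 for x in (0,1], and f_n is increasing in n.
By MCT, lim_n integral(f_n) = integral(lim_n f_n) = integral(1, 0, 1) = 1.
Step 3: Verify convergence: 164/165 = 0.993939 -> 1


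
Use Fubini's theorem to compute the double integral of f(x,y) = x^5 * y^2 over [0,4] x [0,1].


By Fubini's theorem, the double integral factors as a product of single integrals:
Step 1: integral_0^4 x^5 dx = [x^6/6] from 0 to 4
     = 4^6/6 = 682.666667
Step 2: integral_0^1 y^2 dy = [y^3/3] from 0 to 1
     = 1^3/3 = 0.333333
Step 3: Double integral = 682.666667 * 0.333333 = 227.555556
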